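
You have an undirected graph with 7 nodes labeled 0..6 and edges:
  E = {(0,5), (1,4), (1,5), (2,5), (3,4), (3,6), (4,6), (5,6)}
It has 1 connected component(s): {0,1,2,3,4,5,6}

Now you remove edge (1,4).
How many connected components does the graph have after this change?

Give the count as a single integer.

Initial component count: 1
Remove (1,4): not a bridge. Count unchanged: 1.
  After removal, components: {0,1,2,3,4,5,6}
New component count: 1

Answer: 1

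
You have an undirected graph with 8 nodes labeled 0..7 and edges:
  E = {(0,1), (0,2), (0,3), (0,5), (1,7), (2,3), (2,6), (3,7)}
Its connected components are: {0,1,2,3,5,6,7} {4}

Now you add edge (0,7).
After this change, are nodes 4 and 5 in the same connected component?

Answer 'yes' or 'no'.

Answer: no

Derivation:
Initial components: {0,1,2,3,5,6,7} {4}
Adding edge (0,7): both already in same component {0,1,2,3,5,6,7}. No change.
New components: {0,1,2,3,5,6,7} {4}
Are 4 and 5 in the same component? no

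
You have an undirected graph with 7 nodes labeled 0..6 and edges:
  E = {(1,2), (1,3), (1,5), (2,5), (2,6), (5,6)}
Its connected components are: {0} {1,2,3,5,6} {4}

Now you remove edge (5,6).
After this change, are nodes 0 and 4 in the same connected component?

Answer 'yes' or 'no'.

Initial components: {0} {1,2,3,5,6} {4}
Removing edge (5,6): not a bridge — component count unchanged at 3.
New components: {0} {1,2,3,5,6} {4}
Are 0 and 4 in the same component? no

Answer: no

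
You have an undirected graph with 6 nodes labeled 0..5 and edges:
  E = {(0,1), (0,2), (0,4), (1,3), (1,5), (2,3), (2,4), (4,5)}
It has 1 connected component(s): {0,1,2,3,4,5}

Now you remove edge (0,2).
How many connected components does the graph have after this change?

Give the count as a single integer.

Initial component count: 1
Remove (0,2): not a bridge. Count unchanged: 1.
  After removal, components: {0,1,2,3,4,5}
New component count: 1

Answer: 1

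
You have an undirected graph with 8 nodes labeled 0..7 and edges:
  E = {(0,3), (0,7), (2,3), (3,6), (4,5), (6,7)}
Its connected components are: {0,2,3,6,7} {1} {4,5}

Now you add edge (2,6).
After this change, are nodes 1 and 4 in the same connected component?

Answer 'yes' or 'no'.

Initial components: {0,2,3,6,7} {1} {4,5}
Adding edge (2,6): both already in same component {0,2,3,6,7}. No change.
New components: {0,2,3,6,7} {1} {4,5}
Are 1 and 4 in the same component? no

Answer: no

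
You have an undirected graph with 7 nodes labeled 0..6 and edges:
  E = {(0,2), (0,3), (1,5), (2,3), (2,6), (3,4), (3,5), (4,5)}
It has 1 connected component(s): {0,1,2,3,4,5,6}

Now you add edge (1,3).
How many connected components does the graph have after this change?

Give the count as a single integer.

Initial component count: 1
Add (1,3): endpoints already in same component. Count unchanged: 1.
New component count: 1

Answer: 1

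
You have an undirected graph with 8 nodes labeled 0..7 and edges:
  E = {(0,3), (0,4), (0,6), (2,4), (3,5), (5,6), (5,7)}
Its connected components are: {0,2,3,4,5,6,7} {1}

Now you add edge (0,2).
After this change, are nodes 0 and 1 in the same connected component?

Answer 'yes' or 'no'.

Answer: no

Derivation:
Initial components: {0,2,3,4,5,6,7} {1}
Adding edge (0,2): both already in same component {0,2,3,4,5,6,7}. No change.
New components: {0,2,3,4,5,6,7} {1}
Are 0 and 1 in the same component? no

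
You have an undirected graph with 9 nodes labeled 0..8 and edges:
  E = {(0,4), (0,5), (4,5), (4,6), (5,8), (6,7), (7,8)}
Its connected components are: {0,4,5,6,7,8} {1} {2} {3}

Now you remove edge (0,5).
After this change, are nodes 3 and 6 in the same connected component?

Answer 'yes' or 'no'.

Answer: no

Derivation:
Initial components: {0,4,5,6,7,8} {1} {2} {3}
Removing edge (0,5): not a bridge — component count unchanged at 4.
New components: {0,4,5,6,7,8} {1} {2} {3}
Are 3 and 6 in the same component? no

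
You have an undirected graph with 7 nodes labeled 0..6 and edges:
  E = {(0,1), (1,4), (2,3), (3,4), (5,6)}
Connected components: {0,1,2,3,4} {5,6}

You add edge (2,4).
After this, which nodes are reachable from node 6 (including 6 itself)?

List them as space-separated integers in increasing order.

Before: nodes reachable from 6: {5,6}
Adding (2,4): both endpoints already in same component. Reachability from 6 unchanged.
After: nodes reachable from 6: {5,6}

Answer: 5 6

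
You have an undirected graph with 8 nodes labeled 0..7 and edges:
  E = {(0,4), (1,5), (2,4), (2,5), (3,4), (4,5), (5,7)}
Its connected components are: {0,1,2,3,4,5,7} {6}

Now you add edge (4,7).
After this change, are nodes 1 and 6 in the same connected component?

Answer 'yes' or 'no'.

Answer: no

Derivation:
Initial components: {0,1,2,3,4,5,7} {6}
Adding edge (4,7): both already in same component {0,1,2,3,4,5,7}. No change.
New components: {0,1,2,3,4,5,7} {6}
Are 1 and 6 in the same component? no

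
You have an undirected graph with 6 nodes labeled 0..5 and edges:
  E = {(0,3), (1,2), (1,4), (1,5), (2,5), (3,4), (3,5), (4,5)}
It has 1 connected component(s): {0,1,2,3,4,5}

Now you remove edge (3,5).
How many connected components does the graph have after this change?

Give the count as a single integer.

Initial component count: 1
Remove (3,5): not a bridge. Count unchanged: 1.
  After removal, components: {0,1,2,3,4,5}
New component count: 1

Answer: 1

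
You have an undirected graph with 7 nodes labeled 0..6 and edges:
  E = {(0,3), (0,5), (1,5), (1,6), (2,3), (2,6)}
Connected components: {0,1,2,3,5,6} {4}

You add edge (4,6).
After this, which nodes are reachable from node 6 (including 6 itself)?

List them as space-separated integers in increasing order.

Answer: 0 1 2 3 4 5 6

Derivation:
Before: nodes reachable from 6: {0,1,2,3,5,6}
Adding (4,6): merges 6's component with another. Reachability grows.
After: nodes reachable from 6: {0,1,2,3,4,5,6}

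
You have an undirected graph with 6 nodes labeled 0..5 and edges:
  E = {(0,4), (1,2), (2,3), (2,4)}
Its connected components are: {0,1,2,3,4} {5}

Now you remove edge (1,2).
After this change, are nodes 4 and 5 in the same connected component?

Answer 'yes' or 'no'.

Answer: no

Derivation:
Initial components: {0,1,2,3,4} {5}
Removing edge (1,2): it was a bridge — component count 2 -> 3.
New components: {0,2,3,4} {1} {5}
Are 4 and 5 in the same component? no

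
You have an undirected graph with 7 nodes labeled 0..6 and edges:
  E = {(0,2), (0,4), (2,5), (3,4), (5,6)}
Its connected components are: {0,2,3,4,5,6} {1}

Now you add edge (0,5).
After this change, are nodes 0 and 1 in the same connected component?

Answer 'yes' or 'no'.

Answer: no

Derivation:
Initial components: {0,2,3,4,5,6} {1}
Adding edge (0,5): both already in same component {0,2,3,4,5,6}. No change.
New components: {0,2,3,4,5,6} {1}
Are 0 and 1 in the same component? no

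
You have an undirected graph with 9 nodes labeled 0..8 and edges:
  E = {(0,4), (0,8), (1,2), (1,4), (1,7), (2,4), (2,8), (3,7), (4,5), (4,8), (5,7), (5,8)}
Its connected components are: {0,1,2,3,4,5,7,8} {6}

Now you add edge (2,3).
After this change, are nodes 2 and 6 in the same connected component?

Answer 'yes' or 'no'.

Initial components: {0,1,2,3,4,5,7,8} {6}
Adding edge (2,3): both already in same component {0,1,2,3,4,5,7,8}. No change.
New components: {0,1,2,3,4,5,7,8} {6}
Are 2 and 6 in the same component? no

Answer: no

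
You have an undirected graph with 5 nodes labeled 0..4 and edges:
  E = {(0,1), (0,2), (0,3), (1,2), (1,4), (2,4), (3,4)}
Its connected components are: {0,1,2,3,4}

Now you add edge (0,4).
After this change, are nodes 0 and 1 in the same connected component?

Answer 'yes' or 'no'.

Answer: yes

Derivation:
Initial components: {0,1,2,3,4}
Adding edge (0,4): both already in same component {0,1,2,3,4}. No change.
New components: {0,1,2,3,4}
Are 0 and 1 in the same component? yes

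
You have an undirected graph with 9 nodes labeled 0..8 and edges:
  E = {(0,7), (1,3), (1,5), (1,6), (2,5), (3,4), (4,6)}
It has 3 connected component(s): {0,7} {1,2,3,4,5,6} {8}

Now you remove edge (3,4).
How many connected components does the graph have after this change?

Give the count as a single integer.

Answer: 3

Derivation:
Initial component count: 3
Remove (3,4): not a bridge. Count unchanged: 3.
  After removal, components: {0,7} {1,2,3,4,5,6} {8}
New component count: 3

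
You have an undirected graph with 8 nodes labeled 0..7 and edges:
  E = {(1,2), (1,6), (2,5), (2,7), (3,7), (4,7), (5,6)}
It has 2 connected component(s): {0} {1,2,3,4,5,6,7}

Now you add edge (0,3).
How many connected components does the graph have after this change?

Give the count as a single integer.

Answer: 1

Derivation:
Initial component count: 2
Add (0,3): merges two components. Count decreases: 2 -> 1.
New component count: 1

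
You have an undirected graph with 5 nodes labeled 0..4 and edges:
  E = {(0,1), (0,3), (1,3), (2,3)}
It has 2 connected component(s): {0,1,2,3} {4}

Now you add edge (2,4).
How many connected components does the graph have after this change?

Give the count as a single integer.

Initial component count: 2
Add (2,4): merges two components. Count decreases: 2 -> 1.
New component count: 1

Answer: 1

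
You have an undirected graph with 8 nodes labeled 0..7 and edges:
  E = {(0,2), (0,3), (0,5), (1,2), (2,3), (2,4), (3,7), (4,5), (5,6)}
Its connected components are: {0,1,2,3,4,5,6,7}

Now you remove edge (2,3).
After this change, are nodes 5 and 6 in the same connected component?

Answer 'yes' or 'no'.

Answer: yes

Derivation:
Initial components: {0,1,2,3,4,5,6,7}
Removing edge (2,3): not a bridge — component count unchanged at 1.
New components: {0,1,2,3,4,5,6,7}
Are 5 and 6 in the same component? yes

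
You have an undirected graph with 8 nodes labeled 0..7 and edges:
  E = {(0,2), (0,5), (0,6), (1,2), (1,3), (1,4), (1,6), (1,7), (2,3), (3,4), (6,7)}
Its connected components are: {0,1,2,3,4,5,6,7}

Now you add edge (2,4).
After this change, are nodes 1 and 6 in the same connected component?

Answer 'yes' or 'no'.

Answer: yes

Derivation:
Initial components: {0,1,2,3,4,5,6,7}
Adding edge (2,4): both already in same component {0,1,2,3,4,5,6,7}. No change.
New components: {0,1,2,3,4,5,6,7}
Are 1 and 6 in the same component? yes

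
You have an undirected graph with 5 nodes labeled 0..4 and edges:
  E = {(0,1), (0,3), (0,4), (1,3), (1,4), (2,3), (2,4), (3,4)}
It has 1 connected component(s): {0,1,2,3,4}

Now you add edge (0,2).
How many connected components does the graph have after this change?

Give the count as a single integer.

Answer: 1

Derivation:
Initial component count: 1
Add (0,2): endpoints already in same component. Count unchanged: 1.
New component count: 1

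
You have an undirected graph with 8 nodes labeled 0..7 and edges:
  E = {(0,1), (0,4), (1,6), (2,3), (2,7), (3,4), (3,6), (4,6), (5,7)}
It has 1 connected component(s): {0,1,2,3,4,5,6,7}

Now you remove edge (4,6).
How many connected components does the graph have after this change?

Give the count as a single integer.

Answer: 1

Derivation:
Initial component count: 1
Remove (4,6): not a bridge. Count unchanged: 1.
  After removal, components: {0,1,2,3,4,5,6,7}
New component count: 1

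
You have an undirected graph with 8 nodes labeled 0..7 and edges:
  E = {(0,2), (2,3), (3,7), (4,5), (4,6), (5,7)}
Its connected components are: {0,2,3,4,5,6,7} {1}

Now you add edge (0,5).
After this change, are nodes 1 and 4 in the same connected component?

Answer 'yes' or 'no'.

Initial components: {0,2,3,4,5,6,7} {1}
Adding edge (0,5): both already in same component {0,2,3,4,5,6,7}. No change.
New components: {0,2,3,4,5,6,7} {1}
Are 1 and 4 in the same component? no

Answer: no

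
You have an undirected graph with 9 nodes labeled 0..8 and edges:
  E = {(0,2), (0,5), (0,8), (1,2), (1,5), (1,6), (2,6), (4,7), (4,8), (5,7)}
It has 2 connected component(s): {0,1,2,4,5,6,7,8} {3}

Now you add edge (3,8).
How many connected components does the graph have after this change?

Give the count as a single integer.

Initial component count: 2
Add (3,8): merges two components. Count decreases: 2 -> 1.
New component count: 1

Answer: 1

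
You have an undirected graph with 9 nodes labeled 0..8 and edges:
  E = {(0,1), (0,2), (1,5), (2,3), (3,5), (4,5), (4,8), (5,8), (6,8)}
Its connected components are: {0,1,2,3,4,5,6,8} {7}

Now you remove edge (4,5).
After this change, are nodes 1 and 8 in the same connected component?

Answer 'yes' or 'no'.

Initial components: {0,1,2,3,4,5,6,8} {7}
Removing edge (4,5): not a bridge — component count unchanged at 2.
New components: {0,1,2,3,4,5,6,8} {7}
Are 1 and 8 in the same component? yes

Answer: yes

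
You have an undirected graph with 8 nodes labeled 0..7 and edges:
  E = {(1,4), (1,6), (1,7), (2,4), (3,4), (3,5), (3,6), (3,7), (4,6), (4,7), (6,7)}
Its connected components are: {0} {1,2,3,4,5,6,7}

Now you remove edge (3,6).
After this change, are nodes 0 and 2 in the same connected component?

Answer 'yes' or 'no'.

Answer: no

Derivation:
Initial components: {0} {1,2,3,4,5,6,7}
Removing edge (3,6): not a bridge — component count unchanged at 2.
New components: {0} {1,2,3,4,5,6,7}
Are 0 and 2 in the same component? no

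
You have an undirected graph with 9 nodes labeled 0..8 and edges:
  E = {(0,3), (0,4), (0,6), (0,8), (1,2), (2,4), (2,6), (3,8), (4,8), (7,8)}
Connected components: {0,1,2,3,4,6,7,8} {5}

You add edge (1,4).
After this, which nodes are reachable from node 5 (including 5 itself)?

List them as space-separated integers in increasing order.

Answer: 5

Derivation:
Before: nodes reachable from 5: {5}
Adding (1,4): both endpoints already in same component. Reachability from 5 unchanged.
After: nodes reachable from 5: {5}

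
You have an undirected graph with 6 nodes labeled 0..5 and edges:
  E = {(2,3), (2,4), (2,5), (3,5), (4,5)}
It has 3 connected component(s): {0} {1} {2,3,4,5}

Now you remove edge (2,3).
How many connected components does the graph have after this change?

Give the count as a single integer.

Answer: 3

Derivation:
Initial component count: 3
Remove (2,3): not a bridge. Count unchanged: 3.
  After removal, components: {0} {1} {2,3,4,5}
New component count: 3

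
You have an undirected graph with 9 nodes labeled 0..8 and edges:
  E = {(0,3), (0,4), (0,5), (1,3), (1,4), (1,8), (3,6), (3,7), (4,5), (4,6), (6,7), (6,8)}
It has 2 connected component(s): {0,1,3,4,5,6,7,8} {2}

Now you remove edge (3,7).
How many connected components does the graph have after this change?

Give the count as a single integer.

Answer: 2

Derivation:
Initial component count: 2
Remove (3,7): not a bridge. Count unchanged: 2.
  After removal, components: {0,1,3,4,5,6,7,8} {2}
New component count: 2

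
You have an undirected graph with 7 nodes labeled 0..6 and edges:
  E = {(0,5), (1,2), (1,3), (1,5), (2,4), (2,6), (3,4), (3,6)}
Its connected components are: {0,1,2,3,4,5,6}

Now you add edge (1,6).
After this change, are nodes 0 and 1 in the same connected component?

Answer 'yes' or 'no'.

Answer: yes

Derivation:
Initial components: {0,1,2,3,4,5,6}
Adding edge (1,6): both already in same component {0,1,2,3,4,5,6}. No change.
New components: {0,1,2,3,4,5,6}
Are 0 and 1 in the same component? yes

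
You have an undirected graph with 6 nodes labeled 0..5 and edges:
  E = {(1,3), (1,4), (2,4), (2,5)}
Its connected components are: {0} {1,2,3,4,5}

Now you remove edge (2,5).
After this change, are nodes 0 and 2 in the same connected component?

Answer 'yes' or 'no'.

Answer: no

Derivation:
Initial components: {0} {1,2,3,4,5}
Removing edge (2,5): it was a bridge — component count 2 -> 3.
New components: {0} {1,2,3,4} {5}
Are 0 and 2 in the same component? no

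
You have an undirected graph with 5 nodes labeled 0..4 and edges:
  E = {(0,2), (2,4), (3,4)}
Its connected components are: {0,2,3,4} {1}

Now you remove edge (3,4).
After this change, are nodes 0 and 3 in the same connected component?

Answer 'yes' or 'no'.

Initial components: {0,2,3,4} {1}
Removing edge (3,4): it was a bridge — component count 2 -> 3.
New components: {0,2,4} {1} {3}
Are 0 and 3 in the same component? no

Answer: no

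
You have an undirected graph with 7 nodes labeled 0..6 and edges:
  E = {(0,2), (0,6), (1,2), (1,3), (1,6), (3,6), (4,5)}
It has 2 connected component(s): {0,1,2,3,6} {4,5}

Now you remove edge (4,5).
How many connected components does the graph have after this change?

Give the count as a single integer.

Answer: 3

Derivation:
Initial component count: 2
Remove (4,5): it was a bridge. Count increases: 2 -> 3.
  After removal, components: {0,1,2,3,6} {4} {5}
New component count: 3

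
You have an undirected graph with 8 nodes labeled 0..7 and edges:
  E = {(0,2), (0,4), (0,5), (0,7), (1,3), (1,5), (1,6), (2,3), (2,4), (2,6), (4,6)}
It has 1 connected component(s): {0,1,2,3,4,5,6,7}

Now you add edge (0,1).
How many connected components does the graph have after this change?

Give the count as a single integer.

Answer: 1

Derivation:
Initial component count: 1
Add (0,1): endpoints already in same component. Count unchanged: 1.
New component count: 1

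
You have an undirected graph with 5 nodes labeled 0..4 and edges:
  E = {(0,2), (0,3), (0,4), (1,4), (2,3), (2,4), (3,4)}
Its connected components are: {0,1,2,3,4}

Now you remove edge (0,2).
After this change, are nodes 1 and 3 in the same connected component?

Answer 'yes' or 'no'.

Answer: yes

Derivation:
Initial components: {0,1,2,3,4}
Removing edge (0,2): not a bridge — component count unchanged at 1.
New components: {0,1,2,3,4}
Are 1 and 3 in the same component? yes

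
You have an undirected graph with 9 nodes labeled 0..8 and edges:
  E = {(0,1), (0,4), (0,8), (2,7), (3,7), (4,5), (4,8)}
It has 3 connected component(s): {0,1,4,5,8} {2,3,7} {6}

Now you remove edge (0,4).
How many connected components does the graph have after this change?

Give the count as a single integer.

Initial component count: 3
Remove (0,4): not a bridge. Count unchanged: 3.
  After removal, components: {0,1,4,5,8} {2,3,7} {6}
New component count: 3

Answer: 3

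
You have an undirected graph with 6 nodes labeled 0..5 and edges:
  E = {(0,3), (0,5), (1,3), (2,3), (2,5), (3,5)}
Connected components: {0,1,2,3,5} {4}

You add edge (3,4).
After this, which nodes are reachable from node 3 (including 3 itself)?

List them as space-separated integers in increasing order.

Before: nodes reachable from 3: {0,1,2,3,5}
Adding (3,4): merges 3's component with another. Reachability grows.
After: nodes reachable from 3: {0,1,2,3,4,5}

Answer: 0 1 2 3 4 5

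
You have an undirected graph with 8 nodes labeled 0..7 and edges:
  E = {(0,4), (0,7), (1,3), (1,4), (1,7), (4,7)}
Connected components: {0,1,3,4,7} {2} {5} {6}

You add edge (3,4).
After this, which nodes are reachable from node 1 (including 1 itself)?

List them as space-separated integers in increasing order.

Answer: 0 1 3 4 7

Derivation:
Before: nodes reachable from 1: {0,1,3,4,7}
Adding (3,4): both endpoints already in same component. Reachability from 1 unchanged.
After: nodes reachable from 1: {0,1,3,4,7}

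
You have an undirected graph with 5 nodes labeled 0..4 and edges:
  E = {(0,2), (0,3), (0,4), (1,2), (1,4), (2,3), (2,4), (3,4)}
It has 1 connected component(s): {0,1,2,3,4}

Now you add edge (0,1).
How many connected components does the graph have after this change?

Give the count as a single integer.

Answer: 1

Derivation:
Initial component count: 1
Add (0,1): endpoints already in same component. Count unchanged: 1.
New component count: 1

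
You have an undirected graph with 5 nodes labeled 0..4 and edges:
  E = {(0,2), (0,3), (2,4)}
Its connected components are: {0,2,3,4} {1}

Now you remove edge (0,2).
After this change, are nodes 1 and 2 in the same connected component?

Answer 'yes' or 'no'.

Initial components: {0,2,3,4} {1}
Removing edge (0,2): it was a bridge — component count 2 -> 3.
New components: {0,3} {1} {2,4}
Are 1 and 2 in the same component? no

Answer: no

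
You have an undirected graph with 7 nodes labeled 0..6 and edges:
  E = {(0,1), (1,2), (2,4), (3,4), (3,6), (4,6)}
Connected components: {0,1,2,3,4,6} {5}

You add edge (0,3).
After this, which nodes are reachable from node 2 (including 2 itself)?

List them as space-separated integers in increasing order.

Answer: 0 1 2 3 4 6

Derivation:
Before: nodes reachable from 2: {0,1,2,3,4,6}
Adding (0,3): both endpoints already in same component. Reachability from 2 unchanged.
After: nodes reachable from 2: {0,1,2,3,4,6}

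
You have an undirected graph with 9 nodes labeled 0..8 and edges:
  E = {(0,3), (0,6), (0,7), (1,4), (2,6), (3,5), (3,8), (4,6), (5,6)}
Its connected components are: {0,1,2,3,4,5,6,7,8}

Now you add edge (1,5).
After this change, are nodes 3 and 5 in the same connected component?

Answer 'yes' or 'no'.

Answer: yes

Derivation:
Initial components: {0,1,2,3,4,5,6,7,8}
Adding edge (1,5): both already in same component {0,1,2,3,4,5,6,7,8}. No change.
New components: {0,1,2,3,4,5,6,7,8}
Are 3 and 5 in the same component? yes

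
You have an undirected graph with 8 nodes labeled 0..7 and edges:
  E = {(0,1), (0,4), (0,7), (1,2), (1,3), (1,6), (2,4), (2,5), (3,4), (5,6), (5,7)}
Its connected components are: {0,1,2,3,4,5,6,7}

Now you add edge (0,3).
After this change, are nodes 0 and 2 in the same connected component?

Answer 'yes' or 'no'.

Initial components: {0,1,2,3,4,5,6,7}
Adding edge (0,3): both already in same component {0,1,2,3,4,5,6,7}. No change.
New components: {0,1,2,3,4,5,6,7}
Are 0 and 2 in the same component? yes

Answer: yes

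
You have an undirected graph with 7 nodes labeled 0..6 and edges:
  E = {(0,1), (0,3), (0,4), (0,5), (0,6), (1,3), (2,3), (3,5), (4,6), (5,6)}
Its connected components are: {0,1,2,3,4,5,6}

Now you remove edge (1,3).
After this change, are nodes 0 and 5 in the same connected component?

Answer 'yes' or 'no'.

Answer: yes

Derivation:
Initial components: {0,1,2,3,4,5,6}
Removing edge (1,3): not a bridge — component count unchanged at 1.
New components: {0,1,2,3,4,5,6}
Are 0 and 5 in the same component? yes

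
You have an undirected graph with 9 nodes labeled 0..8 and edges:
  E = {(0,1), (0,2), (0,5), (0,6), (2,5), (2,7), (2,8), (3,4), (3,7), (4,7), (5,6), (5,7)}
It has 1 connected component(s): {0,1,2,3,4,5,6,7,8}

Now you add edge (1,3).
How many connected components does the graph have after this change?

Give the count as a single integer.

Answer: 1

Derivation:
Initial component count: 1
Add (1,3): endpoints already in same component. Count unchanged: 1.
New component count: 1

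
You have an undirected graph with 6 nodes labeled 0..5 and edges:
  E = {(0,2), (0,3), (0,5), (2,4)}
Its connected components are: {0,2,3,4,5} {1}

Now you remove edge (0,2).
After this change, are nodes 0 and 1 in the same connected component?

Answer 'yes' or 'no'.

Initial components: {0,2,3,4,5} {1}
Removing edge (0,2): it was a bridge — component count 2 -> 3.
New components: {0,3,5} {1} {2,4}
Are 0 and 1 in the same component? no

Answer: no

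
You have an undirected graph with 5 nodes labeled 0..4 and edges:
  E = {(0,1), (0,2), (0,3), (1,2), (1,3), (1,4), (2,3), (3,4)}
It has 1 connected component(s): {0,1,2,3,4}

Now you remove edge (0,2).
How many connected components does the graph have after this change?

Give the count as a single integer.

Answer: 1

Derivation:
Initial component count: 1
Remove (0,2): not a bridge. Count unchanged: 1.
  After removal, components: {0,1,2,3,4}
New component count: 1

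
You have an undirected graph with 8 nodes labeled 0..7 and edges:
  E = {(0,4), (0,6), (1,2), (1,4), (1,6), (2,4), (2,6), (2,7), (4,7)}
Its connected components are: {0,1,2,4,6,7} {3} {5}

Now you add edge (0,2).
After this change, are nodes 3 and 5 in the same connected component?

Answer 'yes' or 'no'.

Answer: no

Derivation:
Initial components: {0,1,2,4,6,7} {3} {5}
Adding edge (0,2): both already in same component {0,1,2,4,6,7}. No change.
New components: {0,1,2,4,6,7} {3} {5}
Are 3 and 5 in the same component? no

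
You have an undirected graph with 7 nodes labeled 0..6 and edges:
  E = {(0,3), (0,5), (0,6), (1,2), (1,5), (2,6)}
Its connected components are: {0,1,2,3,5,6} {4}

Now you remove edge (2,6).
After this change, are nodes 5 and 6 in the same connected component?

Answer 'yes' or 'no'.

Initial components: {0,1,2,3,5,6} {4}
Removing edge (2,6): not a bridge — component count unchanged at 2.
New components: {0,1,2,3,5,6} {4}
Are 5 and 6 in the same component? yes

Answer: yes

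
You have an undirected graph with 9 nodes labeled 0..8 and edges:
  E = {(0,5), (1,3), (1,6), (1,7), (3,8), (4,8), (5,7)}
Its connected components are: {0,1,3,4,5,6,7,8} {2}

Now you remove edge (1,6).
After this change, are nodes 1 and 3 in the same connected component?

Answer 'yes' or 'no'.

Answer: yes

Derivation:
Initial components: {0,1,3,4,5,6,7,8} {2}
Removing edge (1,6): it was a bridge — component count 2 -> 3.
New components: {0,1,3,4,5,7,8} {2} {6}
Are 1 and 3 in the same component? yes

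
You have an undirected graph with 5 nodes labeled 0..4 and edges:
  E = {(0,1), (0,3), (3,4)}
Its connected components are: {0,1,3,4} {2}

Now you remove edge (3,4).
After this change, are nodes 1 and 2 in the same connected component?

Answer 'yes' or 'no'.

Initial components: {0,1,3,4} {2}
Removing edge (3,4): it was a bridge — component count 2 -> 3.
New components: {0,1,3} {2} {4}
Are 1 and 2 in the same component? no

Answer: no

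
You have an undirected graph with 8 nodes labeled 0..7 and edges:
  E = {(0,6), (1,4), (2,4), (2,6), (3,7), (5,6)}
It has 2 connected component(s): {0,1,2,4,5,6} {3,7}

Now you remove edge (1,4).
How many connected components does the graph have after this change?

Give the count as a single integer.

Answer: 3

Derivation:
Initial component count: 2
Remove (1,4): it was a bridge. Count increases: 2 -> 3.
  After removal, components: {0,2,4,5,6} {1} {3,7}
New component count: 3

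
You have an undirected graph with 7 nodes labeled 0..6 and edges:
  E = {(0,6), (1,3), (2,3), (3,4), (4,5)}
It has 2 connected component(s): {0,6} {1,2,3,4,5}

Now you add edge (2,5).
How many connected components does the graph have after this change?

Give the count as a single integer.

Initial component count: 2
Add (2,5): endpoints already in same component. Count unchanged: 2.
New component count: 2

Answer: 2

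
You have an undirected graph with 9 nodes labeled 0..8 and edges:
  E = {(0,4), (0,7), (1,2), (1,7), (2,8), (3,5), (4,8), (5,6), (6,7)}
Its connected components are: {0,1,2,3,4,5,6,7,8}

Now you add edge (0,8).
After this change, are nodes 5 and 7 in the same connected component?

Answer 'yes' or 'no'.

Answer: yes

Derivation:
Initial components: {0,1,2,3,4,5,6,7,8}
Adding edge (0,8): both already in same component {0,1,2,3,4,5,6,7,8}. No change.
New components: {0,1,2,3,4,5,6,7,8}
Are 5 and 7 in the same component? yes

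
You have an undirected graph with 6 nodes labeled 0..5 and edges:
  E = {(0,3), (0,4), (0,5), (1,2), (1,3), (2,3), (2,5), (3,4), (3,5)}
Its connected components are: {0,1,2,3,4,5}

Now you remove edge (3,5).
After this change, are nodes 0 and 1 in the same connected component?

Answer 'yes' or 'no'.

Answer: yes

Derivation:
Initial components: {0,1,2,3,4,5}
Removing edge (3,5): not a bridge — component count unchanged at 1.
New components: {0,1,2,3,4,5}
Are 0 and 1 in the same component? yes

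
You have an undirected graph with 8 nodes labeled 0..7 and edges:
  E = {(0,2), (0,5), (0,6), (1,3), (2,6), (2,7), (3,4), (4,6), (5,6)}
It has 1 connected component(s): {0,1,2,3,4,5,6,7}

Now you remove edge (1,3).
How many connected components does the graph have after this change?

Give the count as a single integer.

Answer: 2

Derivation:
Initial component count: 1
Remove (1,3): it was a bridge. Count increases: 1 -> 2.
  After removal, components: {0,2,3,4,5,6,7} {1}
New component count: 2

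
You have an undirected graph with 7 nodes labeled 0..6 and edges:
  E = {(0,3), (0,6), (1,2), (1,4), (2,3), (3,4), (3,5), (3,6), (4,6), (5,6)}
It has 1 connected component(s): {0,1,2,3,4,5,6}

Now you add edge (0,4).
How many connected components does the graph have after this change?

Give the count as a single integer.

Initial component count: 1
Add (0,4): endpoints already in same component. Count unchanged: 1.
New component count: 1

Answer: 1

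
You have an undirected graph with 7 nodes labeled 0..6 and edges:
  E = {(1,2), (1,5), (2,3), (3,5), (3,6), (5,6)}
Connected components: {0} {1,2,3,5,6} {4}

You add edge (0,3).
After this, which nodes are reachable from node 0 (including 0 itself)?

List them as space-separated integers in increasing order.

Before: nodes reachable from 0: {0}
Adding (0,3): merges 0's component with another. Reachability grows.
After: nodes reachable from 0: {0,1,2,3,5,6}

Answer: 0 1 2 3 5 6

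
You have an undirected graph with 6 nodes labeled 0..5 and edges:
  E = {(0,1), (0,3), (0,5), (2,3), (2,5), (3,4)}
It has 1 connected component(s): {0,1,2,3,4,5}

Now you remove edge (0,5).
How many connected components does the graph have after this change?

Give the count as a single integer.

Initial component count: 1
Remove (0,5): not a bridge. Count unchanged: 1.
  After removal, components: {0,1,2,3,4,5}
New component count: 1

Answer: 1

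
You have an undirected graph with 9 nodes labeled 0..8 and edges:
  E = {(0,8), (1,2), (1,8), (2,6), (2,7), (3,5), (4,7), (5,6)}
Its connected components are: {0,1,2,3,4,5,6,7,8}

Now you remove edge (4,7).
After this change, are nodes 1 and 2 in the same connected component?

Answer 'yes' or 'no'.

Answer: yes

Derivation:
Initial components: {0,1,2,3,4,5,6,7,8}
Removing edge (4,7): it was a bridge — component count 1 -> 2.
New components: {0,1,2,3,5,6,7,8} {4}
Are 1 and 2 in the same component? yes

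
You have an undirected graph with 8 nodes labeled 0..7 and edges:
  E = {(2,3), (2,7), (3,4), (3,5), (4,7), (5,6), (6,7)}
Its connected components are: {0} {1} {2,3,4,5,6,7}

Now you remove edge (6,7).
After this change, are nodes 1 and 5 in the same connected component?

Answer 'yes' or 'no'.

Answer: no

Derivation:
Initial components: {0} {1} {2,3,4,5,6,7}
Removing edge (6,7): not a bridge — component count unchanged at 3.
New components: {0} {1} {2,3,4,5,6,7}
Are 1 and 5 in the same component? no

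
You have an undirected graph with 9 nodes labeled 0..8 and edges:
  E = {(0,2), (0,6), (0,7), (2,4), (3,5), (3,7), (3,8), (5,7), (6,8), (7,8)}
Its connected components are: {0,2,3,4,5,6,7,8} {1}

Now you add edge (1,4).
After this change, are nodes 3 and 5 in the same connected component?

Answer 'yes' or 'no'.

Initial components: {0,2,3,4,5,6,7,8} {1}
Adding edge (1,4): merges {1} and {0,2,3,4,5,6,7,8}.
New components: {0,1,2,3,4,5,6,7,8}
Are 3 and 5 in the same component? yes

Answer: yes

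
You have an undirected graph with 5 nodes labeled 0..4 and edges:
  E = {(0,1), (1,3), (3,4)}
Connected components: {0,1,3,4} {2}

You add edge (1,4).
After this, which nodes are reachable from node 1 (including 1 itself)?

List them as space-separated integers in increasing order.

Answer: 0 1 3 4

Derivation:
Before: nodes reachable from 1: {0,1,3,4}
Adding (1,4): both endpoints already in same component. Reachability from 1 unchanged.
After: nodes reachable from 1: {0,1,3,4}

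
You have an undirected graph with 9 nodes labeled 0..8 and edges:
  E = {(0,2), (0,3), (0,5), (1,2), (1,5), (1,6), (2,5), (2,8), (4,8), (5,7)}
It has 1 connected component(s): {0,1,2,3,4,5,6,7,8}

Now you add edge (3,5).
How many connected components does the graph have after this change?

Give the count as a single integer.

Initial component count: 1
Add (3,5): endpoints already in same component. Count unchanged: 1.
New component count: 1

Answer: 1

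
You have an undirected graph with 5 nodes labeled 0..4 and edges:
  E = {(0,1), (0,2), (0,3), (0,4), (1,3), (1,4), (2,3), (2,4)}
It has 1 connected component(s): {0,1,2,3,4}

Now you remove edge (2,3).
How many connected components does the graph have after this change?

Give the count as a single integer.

Answer: 1

Derivation:
Initial component count: 1
Remove (2,3): not a bridge. Count unchanged: 1.
  After removal, components: {0,1,2,3,4}
New component count: 1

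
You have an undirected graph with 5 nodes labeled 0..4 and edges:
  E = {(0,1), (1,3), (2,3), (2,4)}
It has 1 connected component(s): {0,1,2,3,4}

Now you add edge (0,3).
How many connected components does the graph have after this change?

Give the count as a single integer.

Initial component count: 1
Add (0,3): endpoints already in same component. Count unchanged: 1.
New component count: 1

Answer: 1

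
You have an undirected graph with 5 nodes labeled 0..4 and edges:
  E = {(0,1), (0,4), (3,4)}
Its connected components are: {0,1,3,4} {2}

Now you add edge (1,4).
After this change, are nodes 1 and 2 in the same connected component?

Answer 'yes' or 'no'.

Initial components: {0,1,3,4} {2}
Adding edge (1,4): both already in same component {0,1,3,4}. No change.
New components: {0,1,3,4} {2}
Are 1 and 2 in the same component? no

Answer: no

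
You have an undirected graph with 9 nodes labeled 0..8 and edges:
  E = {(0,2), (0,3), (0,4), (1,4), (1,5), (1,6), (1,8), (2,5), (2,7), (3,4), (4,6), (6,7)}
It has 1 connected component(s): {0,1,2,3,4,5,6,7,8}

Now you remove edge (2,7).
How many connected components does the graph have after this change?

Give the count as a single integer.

Initial component count: 1
Remove (2,7): not a bridge. Count unchanged: 1.
  After removal, components: {0,1,2,3,4,5,6,7,8}
New component count: 1

Answer: 1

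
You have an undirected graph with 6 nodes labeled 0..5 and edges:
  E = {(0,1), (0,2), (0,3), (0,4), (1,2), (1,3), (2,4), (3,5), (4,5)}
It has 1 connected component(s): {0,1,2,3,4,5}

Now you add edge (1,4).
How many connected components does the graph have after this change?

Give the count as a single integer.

Answer: 1

Derivation:
Initial component count: 1
Add (1,4): endpoints already in same component. Count unchanged: 1.
New component count: 1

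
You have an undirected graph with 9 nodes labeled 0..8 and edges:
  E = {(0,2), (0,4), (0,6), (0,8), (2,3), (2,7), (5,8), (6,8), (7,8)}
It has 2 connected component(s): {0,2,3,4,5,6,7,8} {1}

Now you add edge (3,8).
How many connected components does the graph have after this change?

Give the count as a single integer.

Answer: 2

Derivation:
Initial component count: 2
Add (3,8): endpoints already in same component. Count unchanged: 2.
New component count: 2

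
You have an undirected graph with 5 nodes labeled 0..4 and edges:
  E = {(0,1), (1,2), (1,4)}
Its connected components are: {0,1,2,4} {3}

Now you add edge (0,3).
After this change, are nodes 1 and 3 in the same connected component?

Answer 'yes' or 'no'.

Initial components: {0,1,2,4} {3}
Adding edge (0,3): merges {0,1,2,4} and {3}.
New components: {0,1,2,3,4}
Are 1 and 3 in the same component? yes

Answer: yes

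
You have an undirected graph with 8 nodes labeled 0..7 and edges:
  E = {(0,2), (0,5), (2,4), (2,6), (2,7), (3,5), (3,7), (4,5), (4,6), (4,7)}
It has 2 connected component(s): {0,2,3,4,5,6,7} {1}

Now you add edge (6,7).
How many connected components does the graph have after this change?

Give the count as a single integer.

Answer: 2

Derivation:
Initial component count: 2
Add (6,7): endpoints already in same component. Count unchanged: 2.
New component count: 2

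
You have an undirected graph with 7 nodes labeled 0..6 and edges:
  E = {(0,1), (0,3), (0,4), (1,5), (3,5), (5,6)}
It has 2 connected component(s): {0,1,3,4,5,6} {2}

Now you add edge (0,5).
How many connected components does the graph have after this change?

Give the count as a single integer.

Answer: 2

Derivation:
Initial component count: 2
Add (0,5): endpoints already in same component. Count unchanged: 2.
New component count: 2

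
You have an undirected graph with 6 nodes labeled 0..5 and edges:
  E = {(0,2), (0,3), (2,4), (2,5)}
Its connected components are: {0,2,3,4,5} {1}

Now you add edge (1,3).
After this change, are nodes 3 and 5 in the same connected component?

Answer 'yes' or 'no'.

Initial components: {0,2,3,4,5} {1}
Adding edge (1,3): merges {1} and {0,2,3,4,5}.
New components: {0,1,2,3,4,5}
Are 3 and 5 in the same component? yes

Answer: yes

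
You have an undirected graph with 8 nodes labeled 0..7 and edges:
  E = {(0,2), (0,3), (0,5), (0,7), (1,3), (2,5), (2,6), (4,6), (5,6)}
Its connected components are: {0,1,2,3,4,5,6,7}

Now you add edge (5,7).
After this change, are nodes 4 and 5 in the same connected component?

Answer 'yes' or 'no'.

Initial components: {0,1,2,3,4,5,6,7}
Adding edge (5,7): both already in same component {0,1,2,3,4,5,6,7}. No change.
New components: {0,1,2,3,4,5,6,7}
Are 4 and 5 in the same component? yes

Answer: yes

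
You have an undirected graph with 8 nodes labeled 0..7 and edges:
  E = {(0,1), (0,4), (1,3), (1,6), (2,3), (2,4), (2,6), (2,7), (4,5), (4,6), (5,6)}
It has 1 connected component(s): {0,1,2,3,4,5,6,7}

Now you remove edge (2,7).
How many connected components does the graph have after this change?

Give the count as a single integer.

Initial component count: 1
Remove (2,7): it was a bridge. Count increases: 1 -> 2.
  After removal, components: {0,1,2,3,4,5,6} {7}
New component count: 2

Answer: 2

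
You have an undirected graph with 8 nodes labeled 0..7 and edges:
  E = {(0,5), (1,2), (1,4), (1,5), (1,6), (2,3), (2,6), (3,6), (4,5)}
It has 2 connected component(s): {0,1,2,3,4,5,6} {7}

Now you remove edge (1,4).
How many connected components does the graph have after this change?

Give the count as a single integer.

Answer: 2

Derivation:
Initial component count: 2
Remove (1,4): not a bridge. Count unchanged: 2.
  After removal, components: {0,1,2,3,4,5,6} {7}
New component count: 2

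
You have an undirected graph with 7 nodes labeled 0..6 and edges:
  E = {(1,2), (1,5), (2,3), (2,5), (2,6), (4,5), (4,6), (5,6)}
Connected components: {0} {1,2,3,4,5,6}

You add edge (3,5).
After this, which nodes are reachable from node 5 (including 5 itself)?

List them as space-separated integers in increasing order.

Before: nodes reachable from 5: {1,2,3,4,5,6}
Adding (3,5): both endpoints already in same component. Reachability from 5 unchanged.
After: nodes reachable from 5: {1,2,3,4,5,6}

Answer: 1 2 3 4 5 6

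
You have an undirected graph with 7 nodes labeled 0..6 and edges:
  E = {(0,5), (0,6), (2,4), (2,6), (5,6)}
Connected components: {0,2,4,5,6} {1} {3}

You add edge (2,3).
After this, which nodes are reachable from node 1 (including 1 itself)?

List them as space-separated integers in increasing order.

Answer: 1

Derivation:
Before: nodes reachable from 1: {1}
Adding (2,3): merges two components, but neither contains 1. Reachability from 1 unchanged.
After: nodes reachable from 1: {1}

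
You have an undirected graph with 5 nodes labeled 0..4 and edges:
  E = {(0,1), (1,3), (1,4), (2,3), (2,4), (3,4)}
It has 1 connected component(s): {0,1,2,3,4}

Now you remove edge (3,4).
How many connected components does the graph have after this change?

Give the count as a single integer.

Initial component count: 1
Remove (3,4): not a bridge. Count unchanged: 1.
  After removal, components: {0,1,2,3,4}
New component count: 1

Answer: 1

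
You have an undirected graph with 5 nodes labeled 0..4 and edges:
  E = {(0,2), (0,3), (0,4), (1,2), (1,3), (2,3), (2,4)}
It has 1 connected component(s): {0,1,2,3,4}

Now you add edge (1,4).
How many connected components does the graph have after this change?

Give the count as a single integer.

Answer: 1

Derivation:
Initial component count: 1
Add (1,4): endpoints already in same component. Count unchanged: 1.
New component count: 1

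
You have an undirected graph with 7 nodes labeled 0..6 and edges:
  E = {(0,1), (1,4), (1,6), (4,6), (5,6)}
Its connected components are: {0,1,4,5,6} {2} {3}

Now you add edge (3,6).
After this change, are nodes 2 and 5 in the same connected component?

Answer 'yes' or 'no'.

Initial components: {0,1,4,5,6} {2} {3}
Adding edge (3,6): merges {3} and {0,1,4,5,6}.
New components: {0,1,3,4,5,6} {2}
Are 2 and 5 in the same component? no

Answer: no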